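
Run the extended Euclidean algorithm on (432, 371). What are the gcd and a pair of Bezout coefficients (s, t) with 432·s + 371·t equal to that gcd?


Euclidean algorithm on (432, 371) — divide until remainder is 0:
  432 = 1 · 371 + 61
  371 = 6 · 61 + 5
  61 = 12 · 5 + 1
  5 = 5 · 1 + 0
gcd(432, 371) = 1.
Track Bezout coefficients alongside the remainders: start with r₀ = 432 = a·1 + b·0 (s = 1, t = 0) and r₁ = 371 = a·0 + b·1 (s = 0, t = 1); each new remainder r_{k+1} = r_{k-1} − q_k·r_k inherits s_{k+1} = s_{k-1} − q_k·s_k, t_{k+1} = t_{k-1} − q_k·t_k, so r_k = a·s_k + b·t_k at every step:
  q = 1: r = 61, s = 1 − 1·0 = 1, t = 0 − 1·1 = -1  (check: 432·1 + 371·(-1) = 61)
  q = 6: r = 5, s = 0 − 6·1 = -6, t = 1 − 6·(-1) = 7  (check: 432·(-6) + 371·7 = 5)
  q = 12: r = 1, s = 1 − 12·(-6) = 73, t = -1 − 12·7 = -85  (check: 432·73 + 371·(-85) = 1)
The row with r = 1 (the gcd) gives the Bezout coefficients s = 73, t = -85.
Result: 432 · (73) + 371 · (-85) = 1.

gcd(432, 371) = 1; s = 73, t = -85 (check: 432·73 + 371·(-85) = 1).


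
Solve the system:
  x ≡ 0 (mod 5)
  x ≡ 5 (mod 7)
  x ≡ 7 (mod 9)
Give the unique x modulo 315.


Moduli 5, 7, 9 are pairwise coprime; by CRT there is a unique solution modulo M = 5 · 7 · 9 = 315.
Solve pairwise, accumulating the modulus:
  Start with x ≡ 0 (mod 5).
  Combine with x ≡ 5 (mod 7): since gcd(5, 7) = 1, we get a unique residue mod 35.
    Write x = 0 + 5·t and substitute into x ≡ 5 (mod 7): 5·t ≡ 5 − 0 = 5 (mod 7).
    The inverse of 5 mod 7 is 3 (since 5·3 = 15 = 2·7 + 1), so t ≡ 3·5 = 15 ≡ 1 (mod 7).
    Then x = 0 + 5·1 = 5, valid modulo lcm(5, 7) = 35: x ≡ 5 (mod 35).
  Combine with x ≡ 7 (mod 9): since gcd(35, 9) = 1, we get a unique residue mod 315.
    Write x = 5 + 35·t and substitute into x ≡ 7 (mod 9): 35·t ≡ 7 − 5 = 2 (mod 9).
    Reduce coefficients mod 9: 8·t ≡ 2 (mod 9).
    The inverse of 8 mod 9 is 8 (since 8·8 = 64 = 7·9 + 1), so t ≡ 8·2 = 16 ≡ 7 (mod 9).
    Then x = 5 + 35·7 = 250, valid modulo lcm(35, 9) = 315: x ≡ 250 (mod 315).
Verify: 250 mod 5 = 0 ✓, 250 mod 7 = 5 ✓, 250 mod 9 = 7 ✓.

x ≡ 250 (mod 315).


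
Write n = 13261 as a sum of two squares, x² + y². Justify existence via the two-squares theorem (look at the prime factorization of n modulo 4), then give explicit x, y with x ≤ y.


Step 1: Factor n = 13261 = 89 · 149.
Step 2: Check the mod-4 condition on each prime factor: 89 ≡ 1 (mod 4), exponent 1; 149 ≡ 1 (mod 4), exponent 1.
All primes ≡ 3 (mod 4) appear to even exponent (or don't appear), so by the two-squares theorem n IS expressible as a sum of two squares.
Step 3: Build a representation. Here n = 89 · 149 is a product of primes ≡ 1 (mod 4). Each prime p ≡ 1 (mod 4) is itself a sum of two squares; find a² by testing p − a² for a perfect square:
  89: 89 − 1² = 88, 89 − 2² = 85, 89 − 3² = 80, 89 − 4² = 73, 89 − 5² = 64 = 8² ⇒ 89 = 5² + 8².
  149: 149 − 1² = 148, 149 − 2² = 145, 149 − 3² = 140, 149 − 4² = 133, 149 − 5² = 124, 149 − 6² = 113, 149 − 7² = 100 = 10² ⇒ 149 = 7² + 10².
  Combine using the Brahmagupta–Fibonacci identity (a² + b²)(c² + d²) = (ac − bd)² + (ad + bc)² = (ac + bd)² + (ad − bc)²:
  89 · 149 = 13261: from (5² + 8²)(7² + 10²), take (5·7 − 8·10, 5·10 + 8·7) = (35 − 80, 50 + 56) = (-45, 106); dropping signs (only squares matter) gives (45, 106); check 45² + 106² = 2025 + 11236 = 13261 ✓.
Step 4: Order so x ≤ y and verify: 45² + 106² = 2025 + 11236 = 13261 = n. ✓

n = 13261 = 45² + 106² (one valid representation with x ≤ y).


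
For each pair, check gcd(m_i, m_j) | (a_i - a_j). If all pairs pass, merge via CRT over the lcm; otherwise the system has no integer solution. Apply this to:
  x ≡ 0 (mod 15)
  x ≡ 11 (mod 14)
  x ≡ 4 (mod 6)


Moduli 15, 14, 6 are not pairwise coprime, so CRT works modulo lcm(m_i) when all pairwise compatibility conditions hold.
Pairwise compatibility: gcd(m_i, m_j) must divide a_i - a_j for every pair.
Merge one congruence at a time:
  Start: x ≡ 0 (mod 15).
  Combine with x ≡ 11 (mod 14): gcd(15, 14) = 1; 11 - 0 = 11, which IS divisible by 1, so compatible.
    Write x = 0 + 15·t and substitute into x ≡ 11 (mod 14): 15·t ≡ 11 − 0 = 11 (mod 14).
    Reduce coefficients mod 14: 1·t ≡ 11 (mod 14).
    So t ≡ 11 (mod 14).
    Then x = 0 + 15·11 = 165, valid modulo lcm(15, 14) = 210: x ≡ 165 (mod 210).
  Combine with x ≡ 4 (mod 6): gcd(210, 6) = 6, and 4 - 165 = -161 is NOT divisible by 6.
    ⇒ system is inconsistent (no integer solution).

No solution (the system is inconsistent).


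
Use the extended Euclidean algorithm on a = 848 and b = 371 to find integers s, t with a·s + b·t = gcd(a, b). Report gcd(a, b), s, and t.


Euclidean algorithm on (848, 371) — divide until remainder is 0:
  848 = 2 · 371 + 106
  371 = 3 · 106 + 53
  106 = 2 · 53 + 0
gcd(848, 371) = 53.
Track Bezout coefficients alongside the remainders: start with r₀ = 848 = a·1 + b·0 (s = 1, t = 0) and r₁ = 371 = a·0 + b·1 (s = 0, t = 1); each new remainder r_{k+1} = r_{k-1} − q_k·r_k inherits s_{k+1} = s_{k-1} − q_k·s_k, t_{k+1} = t_{k-1} − q_k·t_k, so r_k = a·s_k + b·t_k at every step:
  q = 2: r = 106, s = 1 − 2·0 = 1, t = 0 − 2·1 = -2  (check: 848·1 + 371·(-2) = 106)
  q = 3: r = 53, s = 0 − 3·1 = -3, t = 1 − 3·(-2) = 7  (check: 848·(-3) + 371·7 = 53)
The row with r = 53 (the gcd) gives the Bezout coefficients s = -3, t = 7.
Result: 848 · (-3) + 371 · (7) = 53.

gcd(848, 371) = 53; s = -3, t = 7 (check: 848·(-3) + 371·7 = 53).


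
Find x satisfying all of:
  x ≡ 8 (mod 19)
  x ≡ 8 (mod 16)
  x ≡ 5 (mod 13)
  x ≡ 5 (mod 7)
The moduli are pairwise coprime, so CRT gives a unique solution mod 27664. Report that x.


Product of moduli M = 19 · 16 · 13 · 7 = 27664.
Merge one congruence at a time:
  Start: x ≡ 8 (mod 19).
  Combine with x ≡ 8 (mod 16); new modulus lcm = 304.
    Write x = 8 + 19·t and substitute into x ≡ 8 (mod 16): 19·t ≡ 8 − 8 = 0 (mod 16).
    Reduce coefficients mod 16: 3·t ≡ 0 (mod 16).
    The inverse of 3 mod 16 is 11 (since 3·11 = 33 = 2·16 + 1), so t ≡ 11·0 = 0 ≡ 0 (mod 16).
    Then x = 8 + 19·0 = 8, valid modulo lcm(19, 16) = 304: x ≡ 8 (mod 304).
  Combine with x ≡ 5 (mod 13); new modulus lcm = 3952.
    Write x = 8 + 304·t and substitute into x ≡ 5 (mod 13): 304·t ≡ 5 − 8 = -3 (mod 13).
    Reduce coefficients mod 13: 5·t ≡ 10 (mod 13).
    The inverse of 5 mod 13 is 8 (since 5·8 = 40 = 3·13 + 1), so t ≡ 8·10 = 80 ≡ 2 (mod 13).
    Then x = 8 + 304·2 = 616, valid modulo lcm(304, 13) = 3952: x ≡ 616 (mod 3952).
  Combine with x ≡ 5 (mod 7); new modulus lcm = 27664.
    Write x = 616 + 3952·t and substitute into x ≡ 5 (mod 7): 3952·t ≡ 5 − 616 = -611 (mod 7).
    Reduce coefficients mod 7: 4·t ≡ 5 (mod 7).
    The inverse of 4 mod 7 is 2 (since 4·2 = 8 = 1·7 + 1), so t ≡ 2·5 = 10 ≡ 3 (mod 7).
    Then x = 616 + 3952·3 = 12472, valid modulo lcm(3952, 7) = 27664: x ≡ 12472 (mod 27664).
Verify against each original: 12472 mod 19 = 8, 12472 mod 16 = 8, 12472 mod 13 = 5, 12472 mod 7 = 5.

x ≡ 12472 (mod 27664).


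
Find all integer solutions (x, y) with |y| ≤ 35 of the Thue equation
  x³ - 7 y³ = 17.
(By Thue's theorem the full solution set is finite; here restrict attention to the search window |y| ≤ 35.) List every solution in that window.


The equation is x³ - 7y³ = 17. For fixed y, x³ = 7·y³ + 17, so a solution requires the RHS to be a perfect cube.
Strategy: iterate y from -35 to 35, compute RHS = 7·y³ + 17, and check whether it is a (positive or negative) perfect cube.
Check small values of y:
  y = 0: RHS = 17 is not a perfect cube.
  y = 1: RHS = 24 is not a perfect cube.
  y = -1: RHS = 10 is not a perfect cube.
  y = 2: RHS = 73 is not a perfect cube.
  y = -2: RHS = -39 is not a perfect cube.
  y = 3: RHS = 206 is not a perfect cube.
  y = -3: RHS = -172 is not a perfect cube.
Continuing the search up to |y| = 35 finds no solutions either.
No (x, y) in the scanned range satisfies the equation.

No integer solutions with |y| ≤ 35.


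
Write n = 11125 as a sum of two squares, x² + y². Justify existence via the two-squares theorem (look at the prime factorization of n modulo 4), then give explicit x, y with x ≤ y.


Step 1: Factor n = 11125 = 5^3 · 89.
Step 2: Check the mod-4 condition on each prime factor: 5 ≡ 1 (mod 4), exponent 3; 89 ≡ 1 (mod 4), exponent 1.
All primes ≡ 3 (mod 4) appear to even exponent (or don't appear), so by the two-squares theorem n IS expressible as a sum of two squares.
Step 3: Build a representation. Group n = k² · m with k = 5 and m = 5 · 89 = 445 (a product of primes ≡ 1 (mod 4)); a representation of m scales to one of n via (k·x)² + (k·y)² = k²(x² + y²). Each prime p ≡ 1 (mod 4) is itself a sum of two squares; find a² by testing p − a² for a perfect square:
  5: 5 − 1² = 4 = 2² ⇒ 5 = 1² + 2².
  89: 89 − 1² = 88, 89 − 2² = 85, 89 − 3² = 80, 89 − 4² = 73, 89 − 5² = 64 = 8² ⇒ 89 = 5² + 8².
  Combine using the Brahmagupta–Fibonacci identity (a² + b²)(c² + d²) = (ac − bd)² + (ad + bc)² = (ac + bd)² + (ad − bc)²:
  5 · 89 = 445: from (1² + 2²)(5² + 8²), take (1·5 − 2·8, 1·8 + 2·5) = (5 − 16, 8 + 10) = (-11, 18); dropping signs (only squares matter) gives (11, 18); check 11² + 18² = 121 + 324 = 445 ✓.
  Scale by k = 5: (5·11, 5·18) = (55, 90).
Step 4: Order so x ≤ y and verify: 55² + 90² = 3025 + 8100 = 11125 = n. ✓

n = 11125 = 55² + 90² (one valid representation with x ≤ y).


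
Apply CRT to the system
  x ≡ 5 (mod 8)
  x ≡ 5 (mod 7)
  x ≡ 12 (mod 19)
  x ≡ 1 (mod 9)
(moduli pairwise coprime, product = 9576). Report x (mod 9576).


Product of moduli M = 8 · 7 · 19 · 9 = 9576.
Merge one congruence at a time:
  Start: x ≡ 5 (mod 8).
  Combine with x ≡ 5 (mod 7); new modulus lcm = 56.
    Write x = 5 + 8·t and substitute into x ≡ 5 (mod 7): 8·t ≡ 5 − 5 = 0 (mod 7).
    Reduce coefficients mod 7: 1·t ≡ 0 (mod 7).
    So t ≡ 0 (mod 7).
    Then x = 5 + 8·0 = 5, valid modulo lcm(8, 7) = 56: x ≡ 5 (mod 56).
  Combine with x ≡ 12 (mod 19); new modulus lcm = 1064.
    Write x = 5 + 56·t and substitute into x ≡ 12 (mod 19): 56·t ≡ 12 − 5 = 7 (mod 19).
    Reduce coefficients mod 19: 18·t ≡ 7 (mod 19).
    The inverse of 18 mod 19 is 18 (since 18·18 = 324 = 17·19 + 1), so t ≡ 18·7 = 126 ≡ 12 (mod 19).
    Then x = 5 + 56·12 = 677, valid modulo lcm(56, 19) = 1064: x ≡ 677 (mod 1064).
  Combine with x ≡ 1 (mod 9); new modulus lcm = 9576.
    Write x = 677 + 1064·t and substitute into x ≡ 1 (mod 9): 1064·t ≡ 1 − 677 = -676 (mod 9).
    Reduce coefficients mod 9: 2·t ≡ 8 (mod 9).
    The inverse of 2 mod 9 is 5 (since 2·5 = 10 = 1·9 + 1), so t ≡ 5·8 = 40 ≡ 4 (mod 9).
    Then x = 677 + 1064·4 = 4933, valid modulo lcm(1064, 9) = 9576: x ≡ 4933 (mod 9576).
Verify against each original: 4933 mod 8 = 5, 4933 mod 7 = 5, 4933 mod 19 = 12, 4933 mod 9 = 1.

x ≡ 4933 (mod 9576).


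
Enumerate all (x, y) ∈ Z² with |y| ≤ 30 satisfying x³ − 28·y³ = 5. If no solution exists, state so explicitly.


The equation is x³ - 28y³ = 5. For fixed y, x³ = 28·y³ + 5, so a solution requires the RHS to be a perfect cube.
Strategy: iterate y from -30 to 30, compute RHS = 28·y³ + 5, and check whether it is a (positive or negative) perfect cube.
Check small values of y:
  y = 0: RHS = 5 is not a perfect cube.
  y = 1: RHS = 33 is not a perfect cube.
  y = -1: RHS = -23 is not a perfect cube.
  y = 2: RHS = 229 is not a perfect cube.
  y = -2: RHS = -219 is not a perfect cube.
  y = 3: RHS = 761 is not a perfect cube.
  y = -3: RHS = -751 is not a perfect cube.
Continuing the search up to |y| = 30 finds no solutions either.
No (x, y) in the scanned range satisfies the equation.

No integer solutions with |y| ≤ 30.


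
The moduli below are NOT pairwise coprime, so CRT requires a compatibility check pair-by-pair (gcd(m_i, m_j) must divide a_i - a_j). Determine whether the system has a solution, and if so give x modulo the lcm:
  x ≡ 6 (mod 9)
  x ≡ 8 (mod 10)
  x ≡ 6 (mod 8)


Moduli 9, 10, 8 are not pairwise coprime, so CRT works modulo lcm(m_i) when all pairwise compatibility conditions hold.
Pairwise compatibility: gcd(m_i, m_j) must divide a_i - a_j for every pair.
Merge one congruence at a time:
  Start: x ≡ 6 (mod 9).
  Combine with x ≡ 8 (mod 10): gcd(9, 10) = 1; 8 - 6 = 2, which IS divisible by 1, so compatible.
    Write x = 6 + 9·t and substitute into x ≡ 8 (mod 10): 9·t ≡ 8 − 6 = 2 (mod 10).
    The inverse of 9 mod 10 is 9 (since 9·9 = 81 = 8·10 + 1), so t ≡ 9·2 = 18 ≡ 8 (mod 10).
    Then x = 6 + 9·8 = 78, valid modulo lcm(9, 10) = 90: x ≡ 78 (mod 90).
  Combine with x ≡ 6 (mod 8): gcd(90, 8) = 2; 6 - 78 = -72, which IS divisible by 2, so compatible.
    Write x = 78 + 90·t and substitute into x ≡ 6 (mod 8): 90·t ≡ 6 − 78 = -72 (mod 8).
    Divide the congruence (and modulus) by g = 2: 45·t ≡ -36 (mod 4).
    Reduce coefficients mod 4: 1·t ≡ 0 (mod 4).
    So t ≡ 0 (mod 4).
    Then x = 78 + 90·0 = 78, valid modulo lcm(90, 8) = 360: x ≡ 78 (mod 360).
Verify: 78 mod 9 = 6, 78 mod 10 = 8, 78 mod 8 = 6.

x ≡ 78 (mod 360).


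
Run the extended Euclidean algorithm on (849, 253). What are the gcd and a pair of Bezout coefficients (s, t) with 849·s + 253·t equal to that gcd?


Euclidean algorithm on (849, 253) — divide until remainder is 0:
  849 = 3 · 253 + 90
  253 = 2 · 90 + 73
  90 = 1 · 73 + 17
  73 = 4 · 17 + 5
  17 = 3 · 5 + 2
  5 = 2 · 2 + 1
  2 = 2 · 1 + 0
gcd(849, 253) = 1.
Track Bezout coefficients alongside the remainders: start with r₀ = 849 = a·1 + b·0 (s = 1, t = 0) and r₁ = 253 = a·0 + b·1 (s = 0, t = 1); each new remainder r_{k+1} = r_{k-1} − q_k·r_k inherits s_{k+1} = s_{k-1} − q_k·s_k, t_{k+1} = t_{k-1} − q_k·t_k, so r_k = a·s_k + b·t_k at every step:
  q = 3: r = 90, s = 1 − 3·0 = 1, t = 0 − 3·1 = -3  (check: 849·1 + 253·(-3) = 90)
  q = 2: r = 73, s = 0 − 2·1 = -2, t = 1 − 2·(-3) = 7  (check: 849·(-2) + 253·7 = 73)
  q = 1: r = 17, s = 1 − 1·(-2) = 3, t = -3 − 1·7 = -10  (check: 849·3 + 253·(-10) = 17)
  q = 4: r = 5, s = -2 − 4·3 = -14, t = 7 − 4·(-10) = 47  (check: 849·(-14) + 253·47 = 5)
  q = 3: r = 2, s = 3 − 3·(-14) = 45, t = -10 − 3·47 = -151  (check: 849·45 + 253·(-151) = 2)
  q = 2: r = 1, s = -14 − 2·45 = -104, t = 47 − 2·(-151) = 349  (check: 849·(-104) + 253·349 = 1)
The row with r = 1 (the gcd) gives the Bezout coefficients s = -104, t = 349.
Result: 849 · (-104) + 253 · (349) = 1.

gcd(849, 253) = 1; s = -104, t = 349 (check: 849·(-104) + 253·349 = 1).


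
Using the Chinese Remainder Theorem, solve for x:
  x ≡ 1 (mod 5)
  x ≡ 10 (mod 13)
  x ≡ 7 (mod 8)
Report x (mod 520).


Moduli 5, 13, 8 are pairwise coprime; by CRT there is a unique solution modulo M = 5 · 13 · 8 = 520.
Solve pairwise, accumulating the modulus:
  Start with x ≡ 1 (mod 5).
  Combine with x ≡ 10 (mod 13): since gcd(5, 13) = 1, we get a unique residue mod 65.
    Write x = 1 + 5·t and substitute into x ≡ 10 (mod 13): 5·t ≡ 10 − 1 = 9 (mod 13).
    The inverse of 5 mod 13 is 8 (since 5·8 = 40 = 3·13 + 1), so t ≡ 8·9 = 72 ≡ 7 (mod 13).
    Then x = 1 + 5·7 = 36, valid modulo lcm(5, 13) = 65: x ≡ 36 (mod 65).
  Combine with x ≡ 7 (mod 8): since gcd(65, 8) = 1, we get a unique residue mod 520.
    Write x = 36 + 65·t and substitute into x ≡ 7 (mod 8): 65·t ≡ 7 − 36 = -29 (mod 8).
    Reduce coefficients mod 8: 1·t ≡ 3 (mod 8).
    So t ≡ 3 (mod 8).
    Then x = 36 + 65·3 = 231, valid modulo lcm(65, 8) = 520: x ≡ 231 (mod 520).
Verify: 231 mod 5 = 1 ✓, 231 mod 13 = 10 ✓, 231 mod 8 = 7 ✓.

x ≡ 231 (mod 520).


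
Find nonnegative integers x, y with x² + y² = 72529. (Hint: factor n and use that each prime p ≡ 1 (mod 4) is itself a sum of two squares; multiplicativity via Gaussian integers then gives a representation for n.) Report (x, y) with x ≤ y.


Step 1: Factor n = 72529 = 29 · 41 · 61.
Step 2: Check the mod-4 condition on each prime factor: 29 ≡ 1 (mod 4), exponent 1; 41 ≡ 1 (mod 4), exponent 1; 61 ≡ 1 (mod 4), exponent 1.
All primes ≡ 3 (mod 4) appear to even exponent (or don't appear), so by the two-squares theorem n IS expressible as a sum of two squares.
Step 3: Build a representation. Here n = 29 · 41 · 61 is a product of primes ≡ 1 (mod 4). Each prime p ≡ 1 (mod 4) is itself a sum of two squares; find a² by testing p − a² for a perfect square:
  29: 29 − 1² = 28, 29 − 2² = 25 = 5² ⇒ 29 = 2² + 5².
  41: 41 − 1² = 40, 41 − 2² = 37, 41 − 3² = 32, 41 − 4² = 25 = 5² ⇒ 41 = 4² + 5².
  61: 61 − 1² = 60, 61 − 2² = 57, 61 − 3² = 52, 61 − 4² = 45, 61 − 5² = 36 = 6² ⇒ 61 = 5² + 6².
  Combine using the Brahmagupta–Fibonacci identity (a² + b²)(c² + d²) = (ac − bd)² + (ad + bc)² = (ac + bd)² + (ad − bc)²:
  29 · 41 = 1189: from (2² + 5²)(4² + 5²), take (2·4 − 5·5, 2·5 + 5·4) = (8 − 25, 10 + 20) = (-17, 30); dropping signs (only squares matter) gives (17, 30); check 17² + 30² = 289 + 900 = 1189 ✓.
  1189 · 61 = 72529: from (17² + 30²)(5² + 6²), take (17·5 − 30·6, 17·6 + 30·5) = (85 − 180, 102 + 150) = (-95, 252); dropping signs (only squares matter) gives (95, 252); check 95² + 252² = 9025 + 63504 = 72529 ✓.
Step 4: Order so x ≤ y and verify: 95² + 252² = 9025 + 63504 = 72529 = n. ✓

n = 72529 = 95² + 252² (one valid representation with x ≤ y).


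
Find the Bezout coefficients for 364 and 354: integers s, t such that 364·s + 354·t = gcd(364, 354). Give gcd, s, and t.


Euclidean algorithm on (364, 354) — divide until remainder is 0:
  364 = 1 · 354 + 10
  354 = 35 · 10 + 4
  10 = 2 · 4 + 2
  4 = 2 · 2 + 0
gcd(364, 354) = 2.
Track Bezout coefficients alongside the remainders: start with r₀ = 364 = a·1 + b·0 (s = 1, t = 0) and r₁ = 354 = a·0 + b·1 (s = 0, t = 1); each new remainder r_{k+1} = r_{k-1} − q_k·r_k inherits s_{k+1} = s_{k-1} − q_k·s_k, t_{k+1} = t_{k-1} − q_k·t_k, so r_k = a·s_k + b·t_k at every step:
  q = 1: r = 10, s = 1 − 1·0 = 1, t = 0 − 1·1 = -1  (check: 364·1 + 354·(-1) = 10)
  q = 35: r = 4, s = 0 − 35·1 = -35, t = 1 − 35·(-1) = 36  (check: 364·(-35) + 354·36 = 4)
  q = 2: r = 2, s = 1 − 2·(-35) = 71, t = -1 − 2·36 = -73  (check: 364·71 + 354·(-73) = 2)
The row with r = 2 (the gcd) gives the Bezout coefficients s = 71, t = -73.
Result: 364 · (71) + 354 · (-73) = 2.

gcd(364, 354) = 2; s = 71, t = -73 (check: 364·71 + 354·(-73) = 2).


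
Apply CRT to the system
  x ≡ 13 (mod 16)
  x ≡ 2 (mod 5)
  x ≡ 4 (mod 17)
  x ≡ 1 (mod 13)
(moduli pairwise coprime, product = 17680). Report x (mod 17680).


Product of moduli M = 16 · 5 · 17 · 13 = 17680.
Merge one congruence at a time:
  Start: x ≡ 13 (mod 16).
  Combine with x ≡ 2 (mod 5); new modulus lcm = 80.
    Write x = 13 + 16·t and substitute into x ≡ 2 (mod 5): 16·t ≡ 2 − 13 = -11 (mod 5).
    Reduce coefficients mod 5: 1·t ≡ 4 (mod 5).
    So t ≡ 4 (mod 5).
    Then x = 13 + 16·4 = 77, valid modulo lcm(16, 5) = 80: x ≡ 77 (mod 80).
  Combine with x ≡ 4 (mod 17); new modulus lcm = 1360.
    Write x = 77 + 80·t and substitute into x ≡ 4 (mod 17): 80·t ≡ 4 − 77 = -73 (mod 17).
    Reduce coefficients mod 17: 12·t ≡ 12 (mod 17).
    The inverse of 12 mod 17 is 10 (since 12·10 = 120 = 7·17 + 1), so t ≡ 10·12 = 120 ≡ 1 (mod 17).
    Then x = 77 + 80·1 = 157, valid modulo lcm(80, 17) = 1360: x ≡ 157 (mod 1360).
  Combine with x ≡ 1 (mod 13); new modulus lcm = 17680.
    Write x = 157 + 1360·t and substitute into x ≡ 1 (mod 13): 1360·t ≡ 1 − 157 = -156 (mod 13).
    Reduce coefficients mod 13: 8·t ≡ 0 (mod 13).
    The inverse of 8 mod 13 is 5 (since 8·5 = 40 = 3·13 + 1), so t ≡ 5·0 = 0 ≡ 0 (mod 13).
    Then x = 157 + 1360·0 = 157, valid modulo lcm(1360, 13) = 17680: x ≡ 157 (mod 17680).
Verify against each original: 157 mod 16 = 13, 157 mod 5 = 2, 157 mod 17 = 4, 157 mod 13 = 1.

x ≡ 157 (mod 17680).


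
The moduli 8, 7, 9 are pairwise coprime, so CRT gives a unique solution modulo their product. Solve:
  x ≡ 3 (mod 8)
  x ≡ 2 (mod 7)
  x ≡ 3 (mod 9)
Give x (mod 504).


Moduli 8, 7, 9 are pairwise coprime; by CRT there is a unique solution modulo M = 8 · 7 · 9 = 504.
Solve pairwise, accumulating the modulus:
  Start with x ≡ 3 (mod 8).
  Combine with x ≡ 2 (mod 7): since gcd(8, 7) = 1, we get a unique residue mod 56.
    Write x = 3 + 8·t and substitute into x ≡ 2 (mod 7): 8·t ≡ 2 − 3 = -1 (mod 7).
    Reduce coefficients mod 7: 1·t ≡ 6 (mod 7).
    So t ≡ 6 (mod 7).
    Then x = 3 + 8·6 = 51, valid modulo lcm(8, 7) = 56: x ≡ 51 (mod 56).
  Combine with x ≡ 3 (mod 9): since gcd(56, 9) = 1, we get a unique residue mod 504.
    Write x = 51 + 56·t and substitute into x ≡ 3 (mod 9): 56·t ≡ 3 − 51 = -48 (mod 9).
    Reduce coefficients mod 9: 2·t ≡ 6 (mod 9).
    The inverse of 2 mod 9 is 5 (since 2·5 = 10 = 1·9 + 1), so t ≡ 5·6 = 30 ≡ 3 (mod 9).
    Then x = 51 + 56·3 = 219, valid modulo lcm(56, 9) = 504: x ≡ 219 (mod 504).
Verify: 219 mod 8 = 3 ✓, 219 mod 7 = 2 ✓, 219 mod 9 = 3 ✓.

x ≡ 219 (mod 504).


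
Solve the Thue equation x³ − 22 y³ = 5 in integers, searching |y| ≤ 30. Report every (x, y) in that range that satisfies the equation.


The equation is x³ - 22y³ = 5. For fixed y, x³ = 22·y³ + 5, so a solution requires the RHS to be a perfect cube.
Strategy: iterate y from -30 to 30, compute RHS = 22·y³ + 5, and check whether it is a (positive or negative) perfect cube.
Check small values of y:
  y = 0: RHS = 5 is not a perfect cube.
  y = 1: RHS = 27 = (3)³ ⇒ x = 3 works.
  y = -1: RHS = -17 is not a perfect cube.
  y = 2: RHS = 181 is not a perfect cube.
  y = -2: RHS = -171 is not a perfect cube.
  y = 3: RHS = 599 is not a perfect cube.
  y = -3: RHS = -589 is not a perfect cube.
Continuing the search up to |y| = 30 finds no further solutions beyond those listed.
Collected solutions: (3, 1).

Solutions (with |y| ≤ 30): (3, 1).


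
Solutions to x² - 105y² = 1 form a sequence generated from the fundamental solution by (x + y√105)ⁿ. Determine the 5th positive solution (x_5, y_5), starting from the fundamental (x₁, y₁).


Step 1: Find the fundamental solution (x₁, y₁) of x² - 105y² = 1.
  Expand √105 as a continued fraction. a₀ = ⌊√105⌋ = 10; iterate m_{k+1} = d_k·a_k − m_k, d_{k+1} = (105 − m_{k+1}²)/d_k, a_{k+1} = ⌊(a₀ + m_{k+1})/d_{k+1}⌋ (starting m₀ = 0, d₀ = 1), with convergents p_k = a_k·p_{k-1} + p_{k-2}, q_k = a_k·q_{k-1} + q_{k-2} (p₋₁ = 1, q₋₁ = 0):
  k = 0: a₀ = 10; p₀/q₀ = 10/1; p₀² − 105·q₀² = 100 − 105 = -5.
  k = 1: m = 10, d = 5, a = ⌊(10 + 10)/5⌋ = 4; p/q = (4·10 + 1)/(4·1 + 0) = 41/4; p² − 105·q² = 1681 − 1680 = 1.
  The first convergent with p² − 105·q² = 1 gives the fundamental solution (x₁, y₁) = (41, 4).
Step 2: Apply the recurrence (x_{n+1}, y_{n+1}) = (x₁x_n + 105y₁y_n, x₁y_n + y₁x_n) repeatedly.
  From (x_1, y_1) = (41, 4): x_2 = 41·41 + 105·4·4 = 3361; y_2 = 41·4 + 4·41 = 328.
  From (x_2, y_2) = (3361, 328): x_3 = 41·3361 + 105·4·328 = 275561; y_3 = 41·328 + 4·3361 = 26892.
  From (x_3, y_3) = (275561, 26892): x_4 = 41·275561 + 105·4·26892 = 22592641; y_4 = 41·26892 + 4·275561 = 2204816.
  From (x_4, y_4) = (22592641, 2204816): x_5 = 41·22592641 + 105·4·2204816 = 1852321001; y_5 = 41·2204816 + 4·22592641 = 180768020.
Step 3: Verify x_5² - 105·y_5² = 3431093090745642001 - 3431093090745642000 = 1 (should be 1). ✓

(x_1, y_1) = (41, 4); (x_5, y_5) = (1852321001, 180768020).


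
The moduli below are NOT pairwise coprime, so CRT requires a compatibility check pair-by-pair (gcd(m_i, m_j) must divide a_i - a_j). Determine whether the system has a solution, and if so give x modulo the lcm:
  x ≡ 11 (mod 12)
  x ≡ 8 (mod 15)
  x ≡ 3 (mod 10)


Moduli 12, 15, 10 are not pairwise coprime, so CRT works modulo lcm(m_i) when all pairwise compatibility conditions hold.
Pairwise compatibility: gcd(m_i, m_j) must divide a_i - a_j for every pair.
Merge one congruence at a time:
  Start: x ≡ 11 (mod 12).
  Combine with x ≡ 8 (mod 15): gcd(12, 15) = 3; 8 - 11 = -3, which IS divisible by 3, so compatible.
    Write x = 11 + 12·t and substitute into x ≡ 8 (mod 15): 12·t ≡ 8 − 11 = -3 (mod 15).
    Divide the congruence (and modulus) by g = 3: 4·t ≡ -1 (mod 5).
    Reduce coefficients mod 5: 4·t ≡ 4 (mod 5).
    The inverse of 4 mod 5 is 4 (since 4·4 = 16 = 3·5 + 1), so t ≡ 4·4 = 16 ≡ 1 (mod 5).
    Then x = 11 + 12·1 = 23, valid modulo lcm(12, 15) = 60: x ≡ 23 (mod 60).
  Combine with x ≡ 3 (mod 10): gcd(60, 10) = 10; 3 - 23 = -20, which IS divisible by 10, so compatible.
    Write x = 23 + 60·t and substitute into x ≡ 3 (mod 10): 60·t ≡ 3 − 23 = -20 (mod 10).
    Divide the congruence (and modulus) by g = 10: 6·t ≡ -2 (mod 1).
    Modulo 1 every t works; take t = 0.
    Then x = 23 + 60·0 = 23, valid modulo lcm(60, 10) = 60: x ≡ 23 (mod 60).
Verify: 23 mod 12 = 11, 23 mod 15 = 8, 23 mod 10 = 3.

x ≡ 23 (mod 60).


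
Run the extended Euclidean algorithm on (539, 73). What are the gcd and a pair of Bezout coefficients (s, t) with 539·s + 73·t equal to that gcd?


Euclidean algorithm on (539, 73) — divide until remainder is 0:
  539 = 7 · 73 + 28
  73 = 2 · 28 + 17
  28 = 1 · 17 + 11
  17 = 1 · 11 + 6
  11 = 1 · 6 + 5
  6 = 1 · 5 + 1
  5 = 5 · 1 + 0
gcd(539, 73) = 1.
Track Bezout coefficients alongside the remainders: start with r₀ = 539 = a·1 + b·0 (s = 1, t = 0) and r₁ = 73 = a·0 + b·1 (s = 0, t = 1); each new remainder r_{k+1} = r_{k-1} − q_k·r_k inherits s_{k+1} = s_{k-1} − q_k·s_k, t_{k+1} = t_{k-1} − q_k·t_k, so r_k = a·s_k + b·t_k at every step:
  q = 7: r = 28, s = 1 − 7·0 = 1, t = 0 − 7·1 = -7  (check: 539·1 + 73·(-7) = 28)
  q = 2: r = 17, s = 0 − 2·1 = -2, t = 1 − 2·(-7) = 15  (check: 539·(-2) + 73·15 = 17)
  q = 1: r = 11, s = 1 − 1·(-2) = 3, t = -7 − 1·15 = -22  (check: 539·3 + 73·(-22) = 11)
  q = 1: r = 6, s = -2 − 1·3 = -5, t = 15 − 1·(-22) = 37  (check: 539·(-5) + 73·37 = 6)
  q = 1: r = 5, s = 3 − 1·(-5) = 8, t = -22 − 1·37 = -59  (check: 539·8 + 73·(-59) = 5)
  q = 1: r = 1, s = -5 − 1·8 = -13, t = 37 − 1·(-59) = 96  (check: 539·(-13) + 73·96 = 1)
The row with r = 1 (the gcd) gives the Bezout coefficients s = -13, t = 96.
Result: 539 · (-13) + 73 · (96) = 1.

gcd(539, 73) = 1; s = -13, t = 96 (check: 539·(-13) + 73·96 = 1).


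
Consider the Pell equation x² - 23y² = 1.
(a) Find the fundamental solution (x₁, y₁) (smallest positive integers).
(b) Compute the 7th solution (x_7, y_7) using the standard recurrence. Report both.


Step 1: Find the fundamental solution (x₁, y₁) of x² - 23y² = 1.
  Expand √23 as a continued fraction. a₀ = ⌊√23⌋ = 4; iterate m_{k+1} = d_k·a_k − m_k, d_{k+1} = (23 − m_{k+1}²)/d_k, a_{k+1} = ⌊(a₀ + m_{k+1})/d_{k+1}⌋ (starting m₀ = 0, d₀ = 1), with convergents p_k = a_k·p_{k-1} + p_{k-2}, q_k = a_k·q_{k-1} + q_{k-2} (p₋₁ = 1, q₋₁ = 0):
  k = 0: a₀ = 4; p₀/q₀ = 4/1; p₀² − 23·q₀² = 16 − 23 = -7.
  k = 1: m = 4, d = 7, a = ⌊(4 + 4)/7⌋ = 1; p/q = (1·4 + 1)/(1·1 + 0) = 5/1; p² − 23·q² = 25 − 23 = 2.
  k = 2: m = 3, d = 2, a = ⌊(4 + 3)/2⌋ = 3; p/q = (3·5 + 4)/(3·1 + 1) = 19/4; p² − 23·q² = 361 − 368 = -7.
  k = 3: m = 3, d = 7, a = ⌊(4 + 3)/7⌋ = 1; p/q = (1·19 + 5)/(1·4 + 1) = 24/5; p² − 23·q² = 576 − 575 = 1.
  The first convergent with p² − 23·q² = 1 gives the fundamental solution (x₁, y₁) = (24, 5).
Step 2: Apply the recurrence (x_{n+1}, y_{n+1}) = (x₁x_n + 23y₁y_n, x₁y_n + y₁x_n) repeatedly.
  From (x_1, y_1) = (24, 5): x_2 = 24·24 + 23·5·5 = 1151; y_2 = 24·5 + 5·24 = 240.
  From (x_2, y_2) = (1151, 240): x_3 = 24·1151 + 23·5·240 = 55224; y_3 = 24·240 + 5·1151 = 11515.
  From (x_3, y_3) = (55224, 11515): x_4 = 24·55224 + 23·5·11515 = 2649601; y_4 = 24·11515 + 5·55224 = 552480.
  From (x_4, y_4) = (2649601, 552480): x_5 = 24·2649601 + 23·5·552480 = 127125624; y_5 = 24·552480 + 5·2649601 = 26507525.
  From (x_5, y_5) = (127125624, 26507525): x_6 = 24·127125624 + 23·5·26507525 = 6099380351; y_6 = 24·26507525 + 5·127125624 = 1271808720.
  From (x_6, y_6) = (6099380351, 1271808720): x_7 = 24·6099380351 + 23·5·1271808720 = 292643131224; y_7 = 24·1271808720 + 5·6099380351 = 61020311035.
Step 3: Verify x_7² - 23·y_7² = 85640002252587283738176 - 85640002252587283738175 = 1 (should be 1). ✓

(x_1, y_1) = (24, 5); (x_7, y_7) = (292643131224, 61020311035).


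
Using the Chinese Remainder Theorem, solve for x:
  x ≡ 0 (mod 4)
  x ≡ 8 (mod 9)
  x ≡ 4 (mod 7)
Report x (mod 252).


Moduli 4, 9, 7 are pairwise coprime; by CRT there is a unique solution modulo M = 4 · 9 · 7 = 252.
Solve pairwise, accumulating the modulus:
  Start with x ≡ 0 (mod 4).
  Combine with x ≡ 8 (mod 9): since gcd(4, 9) = 1, we get a unique residue mod 36.
    Write x = 0 + 4·t and substitute into x ≡ 8 (mod 9): 4·t ≡ 8 − 0 = 8 (mod 9).
    The inverse of 4 mod 9 is 7 (since 4·7 = 28 = 3·9 + 1), so t ≡ 7·8 = 56 ≡ 2 (mod 9).
    Then x = 0 + 4·2 = 8, valid modulo lcm(4, 9) = 36: x ≡ 8 (mod 36).
  Combine with x ≡ 4 (mod 7): since gcd(36, 7) = 1, we get a unique residue mod 252.
    Write x = 8 + 36·t and substitute into x ≡ 4 (mod 7): 36·t ≡ 4 − 8 = -4 (mod 7).
    Reduce coefficients mod 7: 1·t ≡ 3 (mod 7).
    So t ≡ 3 (mod 7).
    Then x = 8 + 36·3 = 116, valid modulo lcm(36, 7) = 252: x ≡ 116 (mod 252).
Verify: 116 mod 4 = 0 ✓, 116 mod 9 = 8 ✓, 116 mod 7 = 4 ✓.

x ≡ 116 (mod 252).


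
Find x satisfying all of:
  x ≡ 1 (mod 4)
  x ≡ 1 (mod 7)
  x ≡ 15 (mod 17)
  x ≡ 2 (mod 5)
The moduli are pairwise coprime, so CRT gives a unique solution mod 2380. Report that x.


Product of moduli M = 4 · 7 · 17 · 5 = 2380.
Merge one congruence at a time:
  Start: x ≡ 1 (mod 4).
  Combine with x ≡ 1 (mod 7); new modulus lcm = 28.
    Write x = 1 + 4·t and substitute into x ≡ 1 (mod 7): 4·t ≡ 1 − 1 = 0 (mod 7).
    The inverse of 4 mod 7 is 2 (since 4·2 = 8 = 1·7 + 1), so t ≡ 2·0 = 0 ≡ 0 (mod 7).
    Then x = 1 + 4·0 = 1, valid modulo lcm(4, 7) = 28: x ≡ 1 (mod 28).
  Combine with x ≡ 15 (mod 17); new modulus lcm = 476.
    Write x = 1 + 28·t and substitute into x ≡ 15 (mod 17): 28·t ≡ 15 − 1 = 14 (mod 17).
    Reduce coefficients mod 17: 11·t ≡ 14 (mod 17).
    The inverse of 11 mod 17 is 14 (since 11·14 = 154 = 9·17 + 1), so t ≡ 14·14 = 196 ≡ 9 (mod 17).
    Then x = 1 + 28·9 = 253, valid modulo lcm(28, 17) = 476: x ≡ 253 (mod 476).
  Combine with x ≡ 2 (mod 5); new modulus lcm = 2380.
    Write x = 253 + 476·t and substitute into x ≡ 2 (mod 5): 476·t ≡ 2 − 253 = -251 (mod 5).
    Reduce coefficients mod 5: 1·t ≡ 4 (mod 5).
    So t ≡ 4 (mod 5).
    Then x = 253 + 476·4 = 2157, valid modulo lcm(476, 5) = 2380: x ≡ 2157 (mod 2380).
Verify against each original: 2157 mod 4 = 1, 2157 mod 7 = 1, 2157 mod 17 = 15, 2157 mod 5 = 2.

x ≡ 2157 (mod 2380).


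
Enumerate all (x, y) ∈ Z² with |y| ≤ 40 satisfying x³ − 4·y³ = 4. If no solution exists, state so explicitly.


The equation is x³ - 4y³ = 4. For fixed y, x³ = 4·y³ + 4, so a solution requires the RHS to be a perfect cube.
Strategy: iterate y from -40 to 40, compute RHS = 4·y³ + 4, and check whether it is a (positive or negative) perfect cube.
Check small values of y:
  y = 0: RHS = 4 is not a perfect cube.
  y = 1: RHS = 8 = (2)³ ⇒ x = 2 works.
  y = -1: RHS = 0 = (0)³ ⇒ x = 0 works.
  y = 2: RHS = 36 is not a perfect cube.
  y = -2: RHS = -28 is not a perfect cube.
  y = 3: RHS = 112 is not a perfect cube.
  y = -3: RHS = -104 is not a perfect cube.
Continuing the search up to |y| = 40 finds no further solutions beyond those listed.
Collected solutions: (0, -1), (2, 1).

Solutions (with |y| ≤ 40): (0, -1), (2, 1).


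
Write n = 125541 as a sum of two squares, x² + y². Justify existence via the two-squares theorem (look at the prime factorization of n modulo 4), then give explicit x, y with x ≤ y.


Step 1: Factor n = 125541 = 3^2 · 13 · 29 · 37.
Step 2: Check the mod-4 condition on each prime factor: 3 ≡ 3 (mod 4), exponent 2 (must be even); 13 ≡ 1 (mod 4), exponent 1; 29 ≡ 1 (mod 4), exponent 1; 37 ≡ 1 (mod 4), exponent 1.
All primes ≡ 3 (mod 4) appear to even exponent (or don't appear), so by the two-squares theorem n IS expressible as a sum of two squares.
Step 3: Build a representation. Group n = k² · m with k = 3 and m = 13 · 29 · 37 = 13949 (a product of primes ≡ 1 (mod 4)); a representation of m scales to one of n via (k·x)² + (k·y)² = k²(x² + y²). Each prime p ≡ 1 (mod 4) is itself a sum of two squares; find a² by testing p − a² for a perfect square:
  13: 13 − 1² = 12, 13 − 2² = 9 = 3² ⇒ 13 = 2² + 3².
  29: 29 − 1² = 28, 29 − 2² = 25 = 5² ⇒ 29 = 2² + 5².
  37: 37 − 1² = 36 = 6² ⇒ 37 = 1² + 6².
  Combine using the Brahmagupta–Fibonacci identity (a² + b²)(c² + d²) = (ac − bd)² + (ad + bc)² = (ac + bd)² + (ad − bc)²:
  13 · 29 = 377: from (2² + 3²)(2² + 5²), take (2·2 − 3·5, 2·5 + 3·2) = (4 − 15, 10 + 6) = (-11, 16); dropping signs (only squares matter) gives (11, 16); check 11² + 16² = 121 + 256 = 377 ✓.
  377 · 37 = 13949: from (11² + 16²)(1² + 6²), take (11·1 − 16·6, 11·6 + 16·1) = (11 − 96, 66 + 16) = (-85, 82); dropping signs (only squares matter) gives (85, 82); check 85² + 82² = 7225 + 6724 = 13949 ✓.
  Scale by k = 3: (3·85, 3·82) = (255, 246).
Step 4: Order so x ≤ y and verify: 246² + 255² = 60516 + 65025 = 125541 = n. ✓

n = 125541 = 246² + 255² (one valid representation with x ≤ y).


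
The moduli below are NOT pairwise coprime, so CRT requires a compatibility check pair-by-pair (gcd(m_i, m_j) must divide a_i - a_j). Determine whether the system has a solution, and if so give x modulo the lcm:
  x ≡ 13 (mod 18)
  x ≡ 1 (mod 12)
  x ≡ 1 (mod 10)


Moduli 18, 12, 10 are not pairwise coprime, so CRT works modulo lcm(m_i) when all pairwise compatibility conditions hold.
Pairwise compatibility: gcd(m_i, m_j) must divide a_i - a_j for every pair.
Merge one congruence at a time:
  Start: x ≡ 13 (mod 18).
  Combine with x ≡ 1 (mod 12): gcd(18, 12) = 6; 1 - 13 = -12, which IS divisible by 6, so compatible.
    Write x = 13 + 18·t and substitute into x ≡ 1 (mod 12): 18·t ≡ 1 − 13 = -12 (mod 12).
    Divide the congruence (and modulus) by g = 6: 3·t ≡ -2 (mod 2).
    Reduce coefficients mod 2: 1·t ≡ 0 (mod 2).
    So t ≡ 0 (mod 2).
    Then x = 13 + 18·0 = 13, valid modulo lcm(18, 12) = 36: x ≡ 13 (mod 36).
  Combine with x ≡ 1 (mod 10): gcd(36, 10) = 2; 1 - 13 = -12, which IS divisible by 2, so compatible.
    Write x = 13 + 36·t and substitute into x ≡ 1 (mod 10): 36·t ≡ 1 − 13 = -12 (mod 10).
    Divide the congruence (and modulus) by g = 2: 18·t ≡ -6 (mod 5).
    Reduce coefficients mod 5: 3·t ≡ 4 (mod 5).
    The inverse of 3 mod 5 is 2 (since 3·2 = 6 = 1·5 + 1), so t ≡ 2·4 = 8 ≡ 3 (mod 5).
    Then x = 13 + 36·3 = 121, valid modulo lcm(36, 10) = 180: x ≡ 121 (mod 180).
Verify: 121 mod 18 = 13, 121 mod 12 = 1, 121 mod 10 = 1.

x ≡ 121 (mod 180).


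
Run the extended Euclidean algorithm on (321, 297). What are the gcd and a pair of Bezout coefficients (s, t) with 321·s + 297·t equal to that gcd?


Euclidean algorithm on (321, 297) — divide until remainder is 0:
  321 = 1 · 297 + 24
  297 = 12 · 24 + 9
  24 = 2 · 9 + 6
  9 = 1 · 6 + 3
  6 = 2 · 3 + 0
gcd(321, 297) = 3.
Track Bezout coefficients alongside the remainders: start with r₀ = 321 = a·1 + b·0 (s = 1, t = 0) and r₁ = 297 = a·0 + b·1 (s = 0, t = 1); each new remainder r_{k+1} = r_{k-1} − q_k·r_k inherits s_{k+1} = s_{k-1} − q_k·s_k, t_{k+1} = t_{k-1} − q_k·t_k, so r_k = a·s_k + b·t_k at every step:
  q = 1: r = 24, s = 1 − 1·0 = 1, t = 0 − 1·1 = -1  (check: 321·1 + 297·(-1) = 24)
  q = 12: r = 9, s = 0 − 12·1 = -12, t = 1 − 12·(-1) = 13  (check: 321·(-12) + 297·13 = 9)
  q = 2: r = 6, s = 1 − 2·(-12) = 25, t = -1 − 2·13 = -27  (check: 321·25 + 297·(-27) = 6)
  q = 1: r = 3, s = -12 − 1·25 = -37, t = 13 − 1·(-27) = 40  (check: 321·(-37) + 297·40 = 3)
The row with r = 3 (the gcd) gives the Bezout coefficients s = -37, t = 40.
Result: 321 · (-37) + 297 · (40) = 3.

gcd(321, 297) = 3; s = -37, t = 40 (check: 321·(-37) + 297·40 = 3).


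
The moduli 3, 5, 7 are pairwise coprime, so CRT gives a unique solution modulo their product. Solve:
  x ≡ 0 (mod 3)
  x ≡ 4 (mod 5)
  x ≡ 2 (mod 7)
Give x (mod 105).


Moduli 3, 5, 7 are pairwise coprime; by CRT there is a unique solution modulo M = 3 · 5 · 7 = 105.
Solve pairwise, accumulating the modulus:
  Start with x ≡ 0 (mod 3).
  Combine with x ≡ 4 (mod 5): since gcd(3, 5) = 1, we get a unique residue mod 15.
    Write x = 0 + 3·t and substitute into x ≡ 4 (mod 5): 3·t ≡ 4 − 0 = 4 (mod 5).
    The inverse of 3 mod 5 is 2 (since 3·2 = 6 = 1·5 + 1), so t ≡ 2·4 = 8 ≡ 3 (mod 5).
    Then x = 0 + 3·3 = 9, valid modulo lcm(3, 5) = 15: x ≡ 9 (mod 15).
  Combine with x ≡ 2 (mod 7): since gcd(15, 7) = 1, we get a unique residue mod 105.
    Write x = 9 + 15·t and substitute into x ≡ 2 (mod 7): 15·t ≡ 2 − 9 = -7 (mod 7).
    Reduce coefficients mod 7: 1·t ≡ 0 (mod 7).
    So t ≡ 0 (mod 7).
    Then x = 9 + 15·0 = 9, valid modulo lcm(15, 7) = 105: x ≡ 9 (mod 105).
Verify: 9 mod 3 = 0 ✓, 9 mod 5 = 4 ✓, 9 mod 7 = 2 ✓.

x ≡ 9 (mod 105).


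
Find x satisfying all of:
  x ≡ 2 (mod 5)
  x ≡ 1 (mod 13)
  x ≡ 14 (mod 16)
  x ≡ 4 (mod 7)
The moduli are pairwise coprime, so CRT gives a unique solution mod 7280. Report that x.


Product of moduli M = 5 · 13 · 16 · 7 = 7280.
Merge one congruence at a time:
  Start: x ≡ 2 (mod 5).
  Combine with x ≡ 1 (mod 13); new modulus lcm = 65.
    Write x = 2 + 5·t and substitute into x ≡ 1 (mod 13): 5·t ≡ 1 − 2 = -1 (mod 13).
    Reduce coefficients mod 13: 5·t ≡ 12 (mod 13).
    The inverse of 5 mod 13 is 8 (since 5·8 = 40 = 3·13 + 1), so t ≡ 8·12 = 96 ≡ 5 (mod 13).
    Then x = 2 + 5·5 = 27, valid modulo lcm(5, 13) = 65: x ≡ 27 (mod 65).
  Combine with x ≡ 14 (mod 16); new modulus lcm = 1040.
    Write x = 27 + 65·t and substitute into x ≡ 14 (mod 16): 65·t ≡ 14 − 27 = -13 (mod 16).
    Reduce coefficients mod 16: 1·t ≡ 3 (mod 16).
    So t ≡ 3 (mod 16).
    Then x = 27 + 65·3 = 222, valid modulo lcm(65, 16) = 1040: x ≡ 222 (mod 1040).
  Combine with x ≡ 4 (mod 7); new modulus lcm = 7280.
    Write x = 222 + 1040·t and substitute into x ≡ 4 (mod 7): 1040·t ≡ 4 − 222 = -218 (mod 7).
    Reduce coefficients mod 7: 4·t ≡ 6 (mod 7).
    The inverse of 4 mod 7 is 2 (since 4·2 = 8 = 1·7 + 1), so t ≡ 2·6 = 12 ≡ 5 (mod 7).
    Then x = 222 + 1040·5 = 5422, valid modulo lcm(1040, 7) = 7280: x ≡ 5422 (mod 7280).
Verify against each original: 5422 mod 5 = 2, 5422 mod 13 = 1, 5422 mod 16 = 14, 5422 mod 7 = 4.

x ≡ 5422 (mod 7280).


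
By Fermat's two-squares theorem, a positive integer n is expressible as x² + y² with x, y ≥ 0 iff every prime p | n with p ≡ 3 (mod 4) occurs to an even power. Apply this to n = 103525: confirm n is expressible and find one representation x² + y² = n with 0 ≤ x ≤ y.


Step 1: Factor n = 103525 = 5^2 · 41 · 101.
Step 2: Check the mod-4 condition on each prime factor: 5 ≡ 1 (mod 4), exponent 2; 41 ≡ 1 (mod 4), exponent 1; 101 ≡ 1 (mod 4), exponent 1.
All primes ≡ 3 (mod 4) appear to even exponent (or don't appear), so by the two-squares theorem n IS expressible as a sum of two squares.
Step 3: Build a representation. Group n = k² · m with k = 5 and m = 41 · 101 = 4141 (a product of primes ≡ 1 (mod 4)); a representation of m scales to one of n via (k·x)² + (k·y)² = k²(x² + y²). Each prime p ≡ 1 (mod 4) is itself a sum of two squares; find a² by testing p − a² for a perfect square:
  41: 41 − 1² = 40, 41 − 2² = 37, 41 − 3² = 32, 41 − 4² = 25 = 5² ⇒ 41 = 4² + 5².
  101: 101 − 1² = 100 = 10² ⇒ 101 = 1² + 10².
  Combine using the Brahmagupta–Fibonacci identity (a² + b²)(c² + d²) = (ac − bd)² + (ad + bc)² = (ac + bd)² + (ad − bc)²:
  41 · 101 = 4141: from (4² + 5²)(1² + 10²), take (4·1 − 5·10, 4·10 + 5·1) = (4 − 50, 40 + 5) = (-46, 45); dropping signs (only squares matter) gives (46, 45); check 46² + 45² = 2116 + 2025 = 4141 ✓.
  Scale by k = 5: (5·46, 5·45) = (230, 225).
Step 4: Order so x ≤ y and verify: 225² + 230² = 50625 + 52900 = 103525 = n. ✓

n = 103525 = 225² + 230² (one valid representation with x ≤ y).
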